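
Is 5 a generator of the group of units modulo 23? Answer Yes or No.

φ(23) = 23 − 1 = 22 = 2 · 11.
It suffices to check that the order of 5 is not a proper divisor of 22: compute 5^(22/q) for q ∈ {2, 11}.
5^11 ≡ 22 (mod 23)  [q = 2: ≢ 1 ✓]
5^2 ≡ 2 (mod 23)  [q = 11: ≢ 1 ✓]
All checks pass, so 5 has order 22 and is a primitive root modulo 23.

Yes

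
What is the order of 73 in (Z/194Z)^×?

ord(73) | φ(194) = φ(2)·φ(97) = 1·96 = 96 = 2^5 · 3.
Divisors of 96: 1, 2, 3, 4, 6, 8, 12, 16, 24, 32, 48, 96.
Test each divisor d:
73^1 ≡ 73 (mod 194)
73^2 ≡ 91 (mod 194)
73^3 ≡ 47 (mod 194)
73^4 ≡ 133 (mod 194)
73^6 ≡ 75 (mod 194)
73^8 ≡ 35 (mod 194)
73^12 ≡ 193 (mod 194)
73^16 ≡ 61 (mod 194)
73^24 ≡ 1 (mod 194) ✓
Hence ord(73) = 24.

24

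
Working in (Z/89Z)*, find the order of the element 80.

By Lagrange's theorem, ord_89(80) divides φ(89) = 89 − 1 = 88 = 2^3 · 11.
Divisors of 88: 1, 2, 4, 8, 11, 22, 44, 88.
Test each divisor d:
80^1 ≡ 80 (mod 89)
80^2 ≡ 81 (mod 89)
80^4 ≡ 64 (mod 89)
80^8 ≡ 2 (mod 89)
80^11 ≡ 55 (mod 89)
80^22 ≡ 88 (mod 89)
80^44 ≡ 1 (mod 89) ✓
Hence ord(80) = 44.

44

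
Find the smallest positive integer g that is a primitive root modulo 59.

2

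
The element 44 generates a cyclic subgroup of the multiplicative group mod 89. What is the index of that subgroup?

4

By Lagrange's theorem, ord_89(44) divides φ(89) = 89 − 1 = 88 = 2^3 · 11.
Divisors of 88: 1, 2, 4, 8, 11, 22, 44, 88.
Test each divisor d:
44^1 ≡ 44 (mod 89)
44^2 ≡ 67 (mod 89)
44^4 ≡ 39 (mod 89)
44^8 ≡ 8 (mod 89)
44^11 ≡ 88 (mod 89)
44^22 ≡ 1 (mod 89) ✓
So ord_89(44) = 22, hence |⟨44⟩| = 22.
The index is φ(89) / ord(44) = 88 / 22 = 4.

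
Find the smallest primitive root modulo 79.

φ(79) = 79 − 1 = 78 = 2 · 3 · 13.
Test candidates g = 2, 3, … against the prime factors q ∈ {2, 3, 13} of φ(79): g is a generator iff g^(78/q) ≢ 1 for every such q.
g = 2: 2^39 ≡ 1 — hits 1, so not a primitive root.
g = 3: 3^39 ≡ 78; 3^26 ≡ 23; 3^6 ≡ 18 — none is 1, so 3 is a primitive root.
So 3 is the smallest generator of (Z/79Z)^×.

3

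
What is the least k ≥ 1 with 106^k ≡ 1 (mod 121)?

ord(106) | φ(121) = φ(11^2) = 11·(11−1) = 110 = 2 · 5 · 11.
Divisors of 110: 1, 2, 5, 10, 11, 22, 55, 110.
Test each divisor d:
106^1 ≡ 106
106^2 ≡ 104
106^5 ≡ 21
106^10 ≡ 78
106^11 ≡ 40
106^22 ≡ 27
106^55 ≡ 120
106^110 ≡ 1
Hence ord(106) = 110.

110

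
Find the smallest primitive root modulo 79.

φ(79) = 79 − 1 = 78 = 2 · 3 · 13.
g is a primitive root iff g^(78/q) ≢ 1 (mod 79) for each prime q ∈ {2, 3, 13}.
g = 2: 2^39 ≡ 1 — hits 1, so not a primitive root.
g = 3: 3^39 ≡ 78; 3^26 ≡ 23; 3^6 ≡ 18 — none is 1, so 3 is a primitive root.
So 3 is the smallest generator of (Z/79Z)^×.

3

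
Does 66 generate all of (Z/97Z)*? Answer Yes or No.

No

φ(97) = 97 − 1 = 96 = 2^5 · 3.
Test 66^(96/q) mod 97 for each prime factor q of 96:
66^48 ≡ 1 (mod 97)  [q = 2: ≡ 1 ✗]
66^32 ≡ 35 (mod 97)  [q = 3: ≢ 1 ✓]
The check at q = 2 fails, so 66 generates a proper subgroup.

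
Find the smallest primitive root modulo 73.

φ(73) = 73 − 1 = 72 = 2^3 · 3^2.
g is a primitive root iff g^(72/q) ≢ 1 (mod 73) for each prime q ∈ {2, 3}.
g = 2: 2^36 ≡ 1 — hits 1, so not a primitive root.
g = 3: 3^36 ≡ 1 — hits 1, so not a primitive root.
g = 4: 4^36 ≡ 1 — hits 1, so not a primitive root.
g = 5: 5^36 ≡ 72; 5^24 ≡ 8 — none is 1, so 5 is a primitive root.
So 5 is the smallest generator of (Z/73Z)^×.

5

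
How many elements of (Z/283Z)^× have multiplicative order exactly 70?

0

φ(283) = 283 − 1 = 282 = 2 · 3 · 47.
(Z/283Z)^× is cyclic (|G| = 282); a cyclic group of order m has exactly φ(d) elements of each order d | m, and none otherwise.
70 does not divide 282, so no element of (Z/283Z)^× has order 70.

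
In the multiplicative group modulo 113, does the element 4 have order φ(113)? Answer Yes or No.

φ(113) = 113 − 1 = 112 = 2^4 · 7.
Test 4^(112/q) mod 113 for each prime factor q of 112:
4^56 ≡ 1 (mod 113)  [q = 2: ≡ 1 ✗]
4^16 ≡ 16 (mod 113)  [q = 7: ≢ 1 ✓]
Since 4^56 ≡ 1, the order of 4 divides 56 < 112, so 4 is not a primitive root.

No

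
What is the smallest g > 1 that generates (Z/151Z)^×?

6

φ(151) = 151 − 1 = 150 = 2 · 3 · 5^2.
Test candidates g = 2, 3, … against the prime factors q ∈ {2, 3, 5} of φ(151): g is a generator iff g^(150/q) ≢ 1 for every such q.
g = 2: 2^75 ≡ 1 — hits 1, so not a primitive root.
g = 3: 3^75 ≡ 150; 3^50 ≡ 1 — hits 1, so not a primitive root.
g = 4: 4^75 ≡ 1 — hits 1, so not a primitive root.
g = 5: 5^75 ≡ 1 — hits 1, so not a primitive root.
g = 6: 6^75 ≡ 150; 6^50 ≡ 32; 6^30 ≡ 59 — none is 1, so 6 is a primitive root.
So 6 is the smallest generator of (Z/151Z)^×.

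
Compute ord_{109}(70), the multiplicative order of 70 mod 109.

By Lagrange's theorem, ord_109(70) divides φ(109) = 109 − 1 = 108 = 2^2 · 3^3.
Divisors of 108: 1, 2, 3, 4, 6, 9, 12, 18, 27, 36, 54, 108.
Test each divisor d:
70^1 ≡ 70 (mod 109)
70^2 ≡ 104 (mod 109)
70^3 ≡ 86 (mod 109)
70^4 ≡ 25 (mod 109)
70^6 ≡ 93 (mod 109)
70^9 ≡ 41 (mod 109)
70^12 ≡ 38 (mod 109)
70^18 ≡ 46 (mod 109)
70^27 ≡ 33 (mod 109)
70^36 ≡ 45 (mod 109)
70^54 ≡ 108 (mod 109)
70^108 ≡ 1 (mod 109) ✓
Hence ord(70) = 108.

108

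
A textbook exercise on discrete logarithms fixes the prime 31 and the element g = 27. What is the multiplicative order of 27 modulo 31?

10

The order of 27 must divide φ(31) = 31 − 1 = 30 = 2 · 3 · 5.
Divisors of 30: 1, 2, 3, 5, 6, 10, 15, 30.
Check 27^d mod 31 for each divisor in increasing order:
27^1 ≡ 27 (mod 31)
27^2 ≡ 16 (mod 31)
27^3 ≡ 29 (mod 31)
27^5 ≡ 30 (mod 31)
27^6 ≡ 4 (mod 31)
27^10 ≡ 1 (mod 31) ✓
So ord_31(27) = 10.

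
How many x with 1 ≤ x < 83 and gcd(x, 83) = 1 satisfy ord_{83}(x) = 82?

φ(83) = 83 − 1 = 82 = 2 · 41.
In a cyclic group of order 82, there are φ(d) elements of order d for each divisor d of 82, and zero for non-divisors.
82 = 2 · 41 divides 82, and φ(82) = 40.

40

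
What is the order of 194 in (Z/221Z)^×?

16

Since 194 ∈ (Z/221Z)^×, its order divides φ(221) = φ(13·17) = (13−1)·(17−1) = 12·16 = 192 = 2^6 · 3.
Divisors of 192: 1, 2, 3, 4, 6, 8, 12, 16, 24, 32, 48, 64, 96, 192.
Evaluate successive powers at the divisors of 192:
194^1 ≡ 194 (mod 221)
194^2 ≡ 66 (mod 221)
194^3 ≡ 207 (mod 221)
194^4 ≡ 157 (mod 221)
194^6 ≡ 196 (mod 221)
194^8 ≡ 118 (mod 221)
194^12 ≡ 183 (mod 221)
194^16 ≡ 1 (mod 221) ✓
The smallest such exponent is 16, so the order of 194 is 16.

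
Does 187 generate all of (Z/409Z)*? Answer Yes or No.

Yes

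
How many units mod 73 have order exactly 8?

4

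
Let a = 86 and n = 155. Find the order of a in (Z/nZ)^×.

30

Since 86 ∈ (Z/155Z)^×, its order divides φ(155) = φ(5·31) = (5−1)·(31−1) = 4·30 = 120 = 2^3 · 3 · 5.
Divisors of 120: 1, 2, 3, 4, 5, 6, 8, 10, 12, 15, 20, 24, 30, 40, 60, 120.
Compute 86^d (mod 155) for the divisors d until we hit 1:
86^1 ≡ 86
86^2 ≡ 111
86^3 ≡ 91
86^4 ≡ 76
86^5 ≡ 26
86^6 ≡ 66
86^8 ≡ 41
86^10 ≡ 56
86^12 ≡ 16
86^15 ≡ 61
86^20 ≡ 36
86^24 ≡ 101
86^30 ≡ 1
The smallest such exponent is 30, so the order of 86 is 30.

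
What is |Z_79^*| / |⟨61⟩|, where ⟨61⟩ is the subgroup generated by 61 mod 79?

3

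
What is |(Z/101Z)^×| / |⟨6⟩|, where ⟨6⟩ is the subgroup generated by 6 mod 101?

10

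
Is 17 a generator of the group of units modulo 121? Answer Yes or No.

Yes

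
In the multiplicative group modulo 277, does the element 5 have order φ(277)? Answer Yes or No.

φ(277) = 277 − 1 = 276 = 2^2 · 3 · 23.
Test 5^(276/q) mod 277 for each prime factor q of 276:
5^138 ≡ 276 (mod 277)  [q = 2: ≢ 1 ✓]
5^92 ≡ 116 (mod 277)  [q = 3: ≢ 1 ✓]
5^12 ≡ 27 (mod 277)  [q = 23: ≢ 1 ✓]
Every test exponent gives a nontrivial residue, hence 5 generates the full group.

Yes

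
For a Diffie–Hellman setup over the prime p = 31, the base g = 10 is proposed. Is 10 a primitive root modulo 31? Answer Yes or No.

No

φ(31) = 31 − 1 = 30 = 2 · 3 · 5.
10 is a primitive root mod 31 iff 10^(φ(31)/q) ≢ 1 for every prime q | φ(31), i.e. q ∈ {2, 3, 5}.
10^15 ≡ 1 (mod 31)  [q = 2: ≡ 1 ✗]
10^10 ≡ 5 (mod 31)  [q = 3: ≢ 1 ✓]
10^6 ≡ 2 (mod 31)  [q = 5: ≢ 1 ✓]
Since 10^15 ≡ 1, the order of 10 divides 15 < 30, so 10 is not a primitive root.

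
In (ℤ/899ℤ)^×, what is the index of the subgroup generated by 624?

6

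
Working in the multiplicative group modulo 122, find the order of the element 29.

By Lagrange's theorem, ord_122(29) divides φ(122) = φ(2)·φ(61) = 1·60 = 60 = 2^2 · 3 · 5.
Divisors of 60: 1, 2, 3, 4, 5, 6, 10, 12, 15, 20, 30, 60.
Compute 29^d (mod 122) for the divisors d until we hit 1:
29^1 ≡ 29 (mod 122)
29^2 ≡ 109 (mod 122)
29^3 ≡ 111 (mod 122)
29^4 ≡ 47 (mod 122)
29^5 ≡ 21 (mod 122)
29^6 ≡ 121 (mod 122)
29^10 ≡ 75 (mod 122)
29^12 ≡ 1 (mod 122) ✓
Therefore the multiplicative order of 29 modulo 122 is 12.

12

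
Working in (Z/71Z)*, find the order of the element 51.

14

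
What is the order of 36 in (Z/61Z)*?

Since 36 ∈ (Z/61Z)^×, its order divides φ(61) = 61 − 1 = 60 = 2^2 · 3 · 5.
Divisors of 60: 1, 2, 3, 4, 5, 6, 10, 12, 15, 20, 30, 60.
Compute 36^d (mod 61) for the divisors d until we hit 1:
36^1 ≡ 36 (mod 61)
36^2 ≡ 15 (mod 61)
36^3 ≡ 52 (mod 61)
36^4 ≡ 42 (mod 61)
36^5 ≡ 48 (mod 61)
36^6 ≡ 20 (mod 61)
36^10 ≡ 47 (mod 61)
36^12 ≡ 34 (mod 61)
36^15 ≡ 60 (mod 61)
36^20 ≡ 13 (mod 61)
36^30 ≡ 1 (mod 61) ✓
So ord_61(36) = 30.

30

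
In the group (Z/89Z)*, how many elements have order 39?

φ(89) = 89 − 1 = 88 = 2^3 · 11.
(Z/89Z)^× is cyclic (|G| = 88); a cyclic group of order m has exactly φ(d) elements of each order d | m, and none otherwise.
39 does not divide 88, so no element of (Z/89Z)^× has order 39.

0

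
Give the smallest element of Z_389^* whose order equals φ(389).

2

φ(389) = 389 − 1 = 388 = 2^2 · 97.
g is a primitive root iff g^(388/q) ≢ 1 (mod 389) for each prime q ∈ {2, 97}.
g = 2: 2^194 ≡ 388; 2^4 ≡ 16 — none is 1, so 2 is a primitive root.
Hence the least primitive root of 389 is 2.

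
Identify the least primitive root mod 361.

2

φ(361) = φ(19^2) = 19·(19−1) = 342 = 2 · 3^2 · 19.
Test candidates g = 2, 3, … against the prime factors q ∈ {2, 3, 19} of φ(361): g is a generator iff g^(342/q) ≢ 1 for every such q.
g = 2: 2^171 ≡ 360; 2^114 ≡ 292; 2^18 ≡ 58 — none is 1, so 2 is a primitive root.
Hence the least primitive root of 361 is 2.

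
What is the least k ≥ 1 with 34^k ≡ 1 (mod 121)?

11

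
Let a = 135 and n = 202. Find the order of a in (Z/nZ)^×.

100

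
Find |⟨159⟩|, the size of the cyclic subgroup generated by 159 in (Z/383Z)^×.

382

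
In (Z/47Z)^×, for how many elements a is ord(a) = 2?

1

φ(47) = 47 − 1 = 46 = 2 · 23.
In a cyclic group of order 46, there are φ(d) elements of order d for each divisor d of 46, and zero for non-divisors.
2 | 46, and φ(2) = 2 − 1 = 1.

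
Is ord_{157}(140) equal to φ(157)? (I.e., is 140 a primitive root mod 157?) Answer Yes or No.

φ(157) = 157 − 1 = 156 = 2^2 · 3 · 13.
Test 140^(156/q) mod 157 for each prime factor q of 156:
140^78 ≡ 1 (mod 157)  [q = 2: ≡ 1 ✗]
140^52 ≡ 12 (mod 157)  [q = 3: ≢ 1 ✓]
140^12 ≡ 130 (mod 157)  [q = 13: ≢ 1 ✓]
The check at q = 2 fails, so 140 generates a proper subgroup.

No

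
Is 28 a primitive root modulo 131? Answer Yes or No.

No

φ(131) = 131 − 1 = 130 = 2 · 5 · 13.
28 is a primitive root mod 131 iff 28^(φ(131)/q) ≢ 1 for every prime q | φ(131), i.e. q ∈ {2, 5, 13}.
28^65 ≡ 1 (mod 131)  [q = 2: ≡ 1 ✗]
28^26 ≡ 61 (mod 131)  [q = 5: ≢ 1 ✓]
28^10 ≡ 99 (mod 131)  [q = 13: ≢ 1 ✓]
The check at q = 2 fails, so 28 generates a proper subgroup.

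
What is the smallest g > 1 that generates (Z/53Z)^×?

φ(53) = 53 − 1 = 52 = 2^2 · 13.
g is a primitive root iff g^(52/q) ≢ 1 (mod 53) for each prime q ∈ {2, 13}.
g = 2: 2^26 ≡ 52; 2^4 ≡ 16 — none is 1, so 2 is a primitive root.
Hence the least primitive root of 53 is 2.

2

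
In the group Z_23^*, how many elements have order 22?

10

φ(23) = 23 − 1 = 22 = 2 · 11.
In a cyclic group of order 22, there are φ(d) elements of order d for each divisor d of 22, and zero for non-divisors.
22 = 2 · 11 divides 22, and φ(22) = 10.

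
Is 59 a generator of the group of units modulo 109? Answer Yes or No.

φ(109) = 109 − 1 = 108 = 2^2 · 3^3.
59 is a primitive root mod 109 iff 59^(φ(109)/q) ≢ 1 for every prime q | φ(109), i.e. q ∈ {2, 3}.
59^54 ≡ 108 (mod 109)  [q = 2: ≢ 1 ✓]
59^36 ≡ 45 (mod 109)  [q = 3: ≢ 1 ✓]
All checks pass, so 59 has order 108 and is a primitive root modulo 109.

Yes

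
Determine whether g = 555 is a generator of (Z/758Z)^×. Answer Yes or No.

Yes

φ(758) = φ(2)·φ(379) = 1·378 = 378 = 2 · 3^3 · 7.
An element g generates (Z/758Z)^× iff g^(378/q) ≢ 1 (mod 758) for each prime q ∈ {2, 3, 7}.
555^189 ≡ 757 (mod 758)  [q = 2: ≢ 1 ✓]
555^126 ≡ 51 (mod 758)  [q = 3: ≢ 1 ✓]
555^54 ≡ 195 (mod 758)  [q = 7: ≢ 1 ✓]
None equal 1, so ord_758(555) = 378: 555 is a primitive root.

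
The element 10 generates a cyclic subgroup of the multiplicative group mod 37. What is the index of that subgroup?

12

ord(10) | φ(37) = 37 − 1 = 36 = 2^2 · 3^2.
Divisors of 36: 1, 2, 3, 4, 6, 9, 12, 18, 36.
Compute 10^d (mod 37) for the divisors d until we hit 1:
10^1 ≡ 10 (mod 37)
10^2 ≡ 26 (mod 37)
10^3 ≡ 1 (mod 37) ✓
So ord_37(10) = 3, hence |⟨10⟩| = 3.
The index is φ(37) / ord(10) = 36 / 3 = 12.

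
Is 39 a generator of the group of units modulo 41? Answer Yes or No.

No

φ(41) = 41 − 1 = 40 = 2^3 · 5.
Test 39^(40/q) mod 41 for each prime factor q of 40:
39^20 ≡ 1 (mod 41)  [q = 2: ≡ 1 ✗]
39^8 ≡ 10 (mod 41)  [q = 5: ≢ 1 ✓]
Since 39^20 ≡ 1, the order of 39 divides 20 < 40, so 39 is not a primitive root.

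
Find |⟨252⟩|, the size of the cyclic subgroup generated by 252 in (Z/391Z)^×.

16

ord(252) | φ(391) = φ(17·23) = (17−1)·(23−1) = 16·22 = 352 = 2^5 · 11.
Divisors of 352: 1, 2, 4, 8, 11, 16, 22, 32, 44, 88, 176, 352.
Compute 252^d (mod 391) for the divisors d until we hit 1:
252^1 ≡ 252 (mod 391)
252^2 ≡ 162 (mod 391)
252^4 ≡ 47 (mod 391)
252^8 ≡ 254 (mod 391)
252^11 ≡ 367 (mod 391)
252^16 ≡ 1 (mod 391) ✓
So ord_391(252) = 16.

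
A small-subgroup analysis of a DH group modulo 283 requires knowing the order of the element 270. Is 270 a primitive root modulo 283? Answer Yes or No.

Yes

φ(283) = 283 − 1 = 282 = 2 · 3 · 47.
An element g generates (Z/283Z)^× iff g^(282/q) ≢ 1 (mod 283) for each prime q ∈ {2, 3, 47}.
270^141 ≡ 282 (mod 283)  [q = 2: ≢ 1 ✓]
270^94 ≡ 44 (mod 283)  [q = 3: ≢ 1 ✓]
270^6 ≡ 244 (mod 283)  [q = 47: ≢ 1 ✓]
All checks pass, so 270 has order 282 and is a primitive root modulo 283.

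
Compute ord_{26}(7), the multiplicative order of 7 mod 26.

12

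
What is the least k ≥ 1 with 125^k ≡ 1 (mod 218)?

9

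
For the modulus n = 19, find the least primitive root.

2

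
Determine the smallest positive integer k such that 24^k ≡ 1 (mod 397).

396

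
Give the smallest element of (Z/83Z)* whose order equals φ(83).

2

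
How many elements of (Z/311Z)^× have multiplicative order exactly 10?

4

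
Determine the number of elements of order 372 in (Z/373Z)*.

φ(373) = 373 − 1 = 372 = 2^2 · 3 · 31.
Since (Z/373Z)^× is cyclic of order 372, the number of elements of order d is φ(d) when d | 372 and 0 otherwise.
372 = 2^2 · 3 · 31 divides 372, and φ(372) = 120.

120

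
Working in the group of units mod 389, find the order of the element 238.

ord(238) | φ(389) = 389 − 1 = 388 = 2^2 · 97.
Divisors of 388: 1, 2, 4, 97, 194, 388.
Test each divisor d:
238^1 ≡ 238 (mod 389)
238^2 ≡ 239 (mod 389)
238^4 ≡ 327 (mod 389)
238^97 ≡ 115 (mod 389)
238^194 ≡ 388 (mod 389)
238^388 ≡ 1 (mod 389) ✓
Therefore the multiplicative order of 238 modulo 389 is 388.

388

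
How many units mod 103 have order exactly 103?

0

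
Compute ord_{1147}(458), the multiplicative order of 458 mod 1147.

ord(458) | φ(1147) = φ(31·37) = (31−1)·(37−1) = 30·36 = 1080 = 2^3 · 3^3 · 5.
Divisors of 1080: 1, 2, 3, 4, 5, 6, 8, 9, 10, 12, 15, 18, 20, 24, 27, 30, 36, 40, 45, 54, 60, 72, 90, 108, 120, 135, 180, 216, 270, 360, 540, 1080.
Compute 458^d (mod 1147) for the divisors d until we hit 1:
458^1 ≡ 458 (mod 1147)
458^2 ≡ 1010 (mod 1147)
458^3 ≡ 339 (mod 1147)
458^4 ≡ 417 (mod 1147)
458^5 ≡ 584 (mod 1147)
458^6 ≡ 221 (mod 1147)
458^8 ≡ 692 (mod 1147)
458^9 ≡ 364 (mod 1147)
458^10 ≡ 397 (mod 1147)
458^12 ≡ 667 (mod 1147)
458^15 ≡ 154 (mod 1147)
458^18 ≡ 591 (mod 1147)
458^20 ≡ 470 (mod 1147)
458^24 ≡ 1000 (mod 1147)
458^27 ≡ 635 (mod 1147)
458^30 ≡ 776 (mod 1147)
458^36 ≡ 593 (mod 1147)
458^40 ≡ 676 (mod 1147)
458^45 ≡ 216 (mod 1147)
458^54 ≡ 628 (mod 1147)
458^60 ≡ 1 (mod 1147) ✓
Hence ord(458) = 60.

60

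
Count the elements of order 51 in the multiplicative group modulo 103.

32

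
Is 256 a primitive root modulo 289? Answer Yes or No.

No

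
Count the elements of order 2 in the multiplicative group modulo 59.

1

φ(59) = 59 − 1 = 58 = 2 · 29.
(Z/59Z)^× is cyclic (|G| = 58); a cyclic group of order m has exactly φ(d) elements of each order d | m, and none otherwise.
2 | 58, and φ(2) = 2 − 1 = 1.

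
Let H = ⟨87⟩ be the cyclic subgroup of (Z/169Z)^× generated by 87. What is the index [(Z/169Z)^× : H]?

Since 87 ∈ (Z/169Z)^×, its order divides φ(169) = φ(13^2) = 13·(13−1) = 156 = 2^2 · 3 · 13.
Divisors of 156: 1, 2, 3, 4, 6, 12, 13, 26, 39, 52, 78, 156.
Check 87^d mod 169 for each divisor in increasing order:
87^1 ≡ 87
87^2 ≡ 133
87^3 ≡ 79
87^4 ≡ 113
87^6 ≡ 157
87^12 ≡ 144
87^13 ≡ 22
87^26 ≡ 146
87^39 ≡ 1
So ord_169(87) = 39, hence |⟨87⟩| = 39.
Index = |(Z/169Z)^×| / |⟨87⟩| = 156 / 39 = 4.

4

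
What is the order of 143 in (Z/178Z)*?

By Lagrange's theorem, ord_178(143) divides φ(178) = φ(2)·φ(89) = 1·88 = 88 = 2^3 · 11.
Divisors of 88: 1, 2, 4, 8, 11, 22, 44, 88.
Test each divisor d:
143^1 ≡ 143
143^2 ≡ 157
143^4 ≡ 85
143^8 ≡ 105
143^11 ≡ 101
143^22 ≡ 55
143^44 ≡ 177
143^88 ≡ 1
Therefore the multiplicative order of 143 modulo 178 is 88.

88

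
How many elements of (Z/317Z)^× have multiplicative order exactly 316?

φ(317) = 317 − 1 = 316 = 2^2 · 79.
In a cyclic group of order 316, there are φ(d) elements of order d for each divisor d of 316, and zero for non-divisors.
316 = 2^2 · 79 divides 316, and φ(316) = 156.

156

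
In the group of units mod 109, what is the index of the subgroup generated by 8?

9

ord(8) | φ(109) = 109 − 1 = 108 = 2^2 · 3^3.
Divisors of 108: 1, 2, 3, 4, 6, 9, 12, 18, 27, 36, 54, 108.
Check 8^d mod 109 for each divisor in increasing order:
8^1 ≡ 8
8^2 ≡ 64
8^3 ≡ 76
8^4 ≡ 63
8^6 ≡ 108
8^9 ≡ 33
8^12 ≡ 1
So ord_109(8) = 12, hence |⟨8⟩| = 12.
The index is φ(109) / ord(8) = 108 / 12 = 9.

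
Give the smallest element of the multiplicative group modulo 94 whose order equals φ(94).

5

φ(94) = φ(2)·φ(47) = 1·46 = 46 = 2 · 23.
Test candidates g = 2, 3, … against the prime factors q ∈ {2, 23} of φ(94): g is a generator iff g^(46/q) ≢ 1 for every such q.
g = 2: gcd(2, 94) = 2 > 1, not a unit — skip.
g = 3: 3^23 ≡ 1 — hits 1, so not a primitive root.
g = 4: gcd(4, 94) = 2 > 1, not a unit — skip.
g = 5: 5^23 ≡ 93; 5^2 ≡ 25 — none is 1, so 5 is a primitive root.
The smallest primitive root modulo 94 is 5.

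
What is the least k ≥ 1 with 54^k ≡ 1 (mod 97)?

24

ord(54) | φ(97) = 97 − 1 = 96 = 2^5 · 3.
Divisors of 96: 1, 2, 3, 4, 6, 8, 12, 16, 24, 32, 48, 96.
Evaluate successive powers at the divisors of 96:
54^1 ≡ 54 (mod 97)
54^2 ≡ 6 (mod 97)
54^3 ≡ 33 (mod 97)
54^4 ≡ 36 (mod 97)
54^6 ≡ 22 (mod 97)
54^8 ≡ 35 (mod 97)
54^12 ≡ 96 (mod 97)
54^16 ≡ 61 (mod 97)
54^24 ≡ 1 (mod 97) ✓
Therefore the multiplicative order of 54 modulo 97 is 24.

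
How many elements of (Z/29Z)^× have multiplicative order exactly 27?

φ(29) = 29 − 1 = 28 = 2^2 · 7.
(Z/29Z)^× is cyclic (|G| = 28); a cyclic group of order m has exactly φ(d) elements of each order d | m, and none otherwise.
Here 28 is not a multiple of 27, so there are no elements of order 27.

0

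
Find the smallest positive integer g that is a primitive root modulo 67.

φ(67) = 67 − 1 = 66 = 2 · 3 · 11.
Test candidates g = 2, 3, … against the prime factors q ∈ {2, 3, 11} of φ(67): g is a generator iff g^(66/q) ≢ 1 for every such q.
g = 2: 2^33 ≡ 66; 2^22 ≡ 37; 2^6 ≡ 64 — none is 1, so 2 is a primitive root.
Hence the least primitive root of 67 is 2.

2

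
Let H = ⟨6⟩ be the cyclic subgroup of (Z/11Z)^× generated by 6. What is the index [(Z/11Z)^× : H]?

1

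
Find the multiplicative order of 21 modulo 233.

ord(21) | φ(233) = 233 − 1 = 232 = 2^3 · 29.
Divisors of 232: 1, 2, 4, 8, 29, 58, 116, 232.
Check 21^d mod 233 for each divisor in increasing order:
21^1 ≡ 21 (mod 233)
21^2 ≡ 208 (mod 233)
21^4 ≡ 159 (mod 233)
21^8 ≡ 117 (mod 233)
21^29 ≡ 97 (mod 233)
21^58 ≡ 89 (mod 233)
21^116 ≡ 232 (mod 233)
21^232 ≡ 1 (mod 233) ✓
So ord_233(21) = 232.

232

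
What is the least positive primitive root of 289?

3

φ(289) = φ(17^2) = 17·(17−1) = 272 = 2^4 · 17.
Test candidates g = 2, 3, … against the prime factors q ∈ {2, 17} of φ(289): g is a generator iff g^(272/q) ≢ 1 for every such q.
g = 2: 2^136 ≡ 1 — hits 1, so not a primitive root.
g = 3: 3^136 ≡ 288; 3^16 ≡ 171 — none is 1, so 3 is a primitive root.
Hence the least primitive root of 289 is 3.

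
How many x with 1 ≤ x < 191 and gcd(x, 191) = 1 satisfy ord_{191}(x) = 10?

φ(191) = 191 − 1 = 190 = 2 · 5 · 19.
In a cyclic group of order 190, there are φ(d) elements of order d for each divisor d of 190, and zero for non-divisors.
10 = 2 · 5 divides 190, and φ(10) = 4.

4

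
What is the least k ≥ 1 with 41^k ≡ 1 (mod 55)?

The order of 41 must divide φ(55) = φ(5·11) = (5−1)·(11−1) = 4·10 = 40 = 2^3 · 5.
Divisors of 40: 1, 2, 4, 5, 8, 10, 20, 40.
Test each divisor d:
41^1 ≡ 41
41^2 ≡ 31
41^4 ≡ 26
41^5 ≡ 21
41^8 ≡ 16
41^10 ≡ 1
So ord_55(41) = 10.

10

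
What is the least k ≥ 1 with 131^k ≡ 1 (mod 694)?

Since 131 ∈ (Z/694Z)^×, its order divides φ(694) = φ(2)·φ(347) = 1·346 = 346 = 2 · 173.
Divisors of 346: 1, 2, 173, 346.
Compute 131^d (mod 694) for the divisors d until we hit 1:
131^1 ≡ 131
131^2 ≡ 505
131^173 ≡ 1
The smallest such exponent is 173, so the order of 131 is 173.

173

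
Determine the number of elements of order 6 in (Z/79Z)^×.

2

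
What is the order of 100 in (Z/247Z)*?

9

ord(100) | φ(247) = φ(13·19) = (13−1)·(19−1) = 12·18 = 216 = 2^3 · 3^3.
Divisors of 216: 1, 2, 3, 4, 6, 8, 9, 12, 18, 24, 27, 36, 54, 72, 108, 216.
Test each divisor d:
100^1 ≡ 100 (mod 247)
100^2 ≡ 120 (mod 247)
100^3 ≡ 144 (mod 247)
100^4 ≡ 74 (mod 247)
100^6 ≡ 235 (mod 247)
100^8 ≡ 42 (mod 247)
100^9 ≡ 1 (mod 247) ✓
Therefore the multiplicative order of 100 modulo 247 is 9.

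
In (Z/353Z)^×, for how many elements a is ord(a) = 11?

φ(353) = 353 − 1 = 352 = 2^5 · 11.
In a cyclic group of order 352, there are φ(d) elements of order d for each divisor d of 352, and zero for non-divisors.
11 | 352, and φ(11) = 11 − 1 = 10.

10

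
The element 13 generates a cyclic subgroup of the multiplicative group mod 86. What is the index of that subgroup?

2

By Lagrange's theorem, ord_86(13) divides φ(86) = φ(2)·φ(43) = 1·42 = 42 = 2 · 3 · 7.
Divisors of 42: 1, 2, 3, 6, 7, 14, 21, 42.
Test each divisor d:
13^1 ≡ 13
13^2 ≡ 83
13^3 ≡ 47
13^6 ≡ 59
13^7 ≡ 79
13^14 ≡ 49
13^21 ≡ 1
Thus |⟨13⟩| = ord(13) = 21.
[(Z/86Z)^× : ⟨13⟩] = 42/21 = 2.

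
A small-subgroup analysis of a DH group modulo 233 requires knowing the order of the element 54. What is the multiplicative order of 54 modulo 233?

ord(54) | φ(233) = 233 − 1 = 232 = 2^3 · 29.
Divisors of 232: 1, 2, 4, 8, 29, 58, 116, 232.
Compute 54^d (mod 233) for the divisors d until we hit 1:
54^1 ≡ 54
54^2 ≡ 120
54^4 ≡ 187
54^8 ≡ 19
54^29 ≡ 136
54^58 ≡ 89
54^116 ≡ 232
54^232 ≡ 1
So ord_233(54) = 232.

232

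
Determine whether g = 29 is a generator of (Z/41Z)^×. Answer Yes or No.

φ(41) = 41 − 1 = 40 = 2^3 · 5.
An element g generates (Z/41Z)^× iff g^(40/q) ≢ 1 (mod 41) for each prime q ∈ {2, 5}.
29^20 ≡ 40 (mod 41)  [q = 2: ≢ 1 ✓]
29^8 ≡ 18 (mod 41)  [q = 5: ≢ 1 ✓]
All checks pass, so 29 has order 40 and is a primitive root modulo 41.

Yes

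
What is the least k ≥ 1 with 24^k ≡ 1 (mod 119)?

48

The order of 24 must divide φ(119) = φ(7·17) = (7−1)·(17−1) = 6·16 = 96 = 2^5 · 3.
Divisors of 96: 1, 2, 3, 4, 6, 8, 12, 16, 24, 32, 48, 96.
Compute 24^d (mod 119) for the divisors d until we hit 1:
24^1 ≡ 24
24^2 ≡ 100
24^3 ≡ 20
24^4 ≡ 4
24^6 ≡ 43
24^8 ≡ 16
24^12 ≡ 64
24^16 ≡ 18
24^24 ≡ 50
24^32 ≡ 86
24^48 ≡ 1
The smallest such exponent is 48, so the order of 24 is 48.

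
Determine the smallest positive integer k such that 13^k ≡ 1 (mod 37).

The order of 13 must divide φ(37) = 37 − 1 = 36 = 2^2 · 3^2.
Divisors of 36: 1, 2, 3, 4, 6, 9, 12, 18, 36.
Test each divisor d:
13^1 ≡ 13
13^2 ≡ 21
13^3 ≡ 14
13^4 ≡ 34
13^6 ≡ 11
13^9 ≡ 6
13^12 ≡ 10
13^18 ≡ 36
13^36 ≡ 1
Therefore the multiplicative order of 13 modulo 37 is 36.

36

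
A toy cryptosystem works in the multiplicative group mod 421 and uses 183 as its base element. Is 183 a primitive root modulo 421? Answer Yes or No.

φ(421) = 421 − 1 = 420 = 2^2 · 3 · 5 · 7.
It suffices to check that the order of 183 is not a proper divisor of 420: compute 183^(420/q) for q ∈ {2, 3, 5, 7}.
183^210 ≡ 420 (mod 421)  [q = 2: ≢ 1 ✓]
183^140 ≡ 20 (mod 421)  [q = 3: ≢ 1 ✓]
183^84 ≡ 354 (mod 421)  [q = 5: ≢ 1 ✓]
183^60 ≡ 75 (mod 421)  [q = 7: ≢ 1 ✓]
Every test exponent gives a nontrivial residue, hence 183 generates the full group.

Yes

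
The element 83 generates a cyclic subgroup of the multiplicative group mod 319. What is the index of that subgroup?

4

ord(83) | φ(319) = φ(11·29) = (11−1)·(29−1) = 10·28 = 280 = 2^3 · 5 · 7.
Divisors of 280: 1, 2, 4, 5, 7, 8, 10, 14, 20, 28, 35, 40, 56, 70, 140, 280.
Evaluate successive powers at the divisors of 280:
83^1 ≡ 83
83^2 ≡ 190
83^4 ≡ 53
83^5 ≡ 252
83^7 ≡ 30
83^8 ≡ 257
83^10 ≡ 23
83^14 ≡ 262
83^20 ≡ 210
83^28 ≡ 59
83^35 ≡ 175
83^40 ≡ 78
83^56 ≡ 291
83^70 ≡ 1
The order of 83 is 70, so the subgroup it generates has 70 elements.
Index = |(Z/319Z)^×| / |⟨83⟩| = 280 / 70 = 4.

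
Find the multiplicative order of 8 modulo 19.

6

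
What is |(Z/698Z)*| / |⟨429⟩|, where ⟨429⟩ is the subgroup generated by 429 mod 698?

ord(429) | φ(698) = φ(2)·φ(349) = 1·348 = 348 = 2^2 · 3 · 29.
Divisors of 348: 1, 2, 3, 4, 6, 12, 29, 58, 87, 116, 174, 348.
Compute 429^d (mod 698) for the divisors d until we hit 1:
429^1 ≡ 429 (mod 698)
429^2 ≡ 467 (mod 698)
429^3 ≡ 17 (mod 698)
429^4 ≡ 313 (mod 698)
429^6 ≡ 289 (mod 698)
429^12 ≡ 459 (mod 698)
429^29 ≡ 697 (mod 698)
429^58 ≡ 1 (mod 698) ✓
So ord_698(429) = 58, hence |⟨429⟩| = 58.
[(Z/698Z)^× : ⟨429⟩] = 348/58 = 6.

6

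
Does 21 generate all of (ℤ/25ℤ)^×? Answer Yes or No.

No

φ(25) = φ(5^2) = 5·(5−1) = 20 = 2^2 · 5.
21 is a primitive root mod 25 iff 21^(φ(25)/q) ≢ 1 for every prime q | φ(25), i.e. q ∈ {2, 5}.
21^10 ≡ 1 (mod 25)  [q = 2: ≡ 1 ✗]
21^4 ≡ 6 (mod 25)  [q = 5: ≢ 1 ✓]
The check at q = 2 fails, so 21 generates a proper subgroup.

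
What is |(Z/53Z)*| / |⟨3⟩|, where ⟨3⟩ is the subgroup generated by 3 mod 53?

1

Since 3 ∈ (Z/53Z)^×, its order divides φ(53) = 53 − 1 = 52 = 2^2 · 13.
Divisors of 52: 1, 2, 4, 13, 26, 52.
Test each divisor d:
3^1 ≡ 3 (mod 53)
3^2 ≡ 9 (mod 53)
3^4 ≡ 28 (mod 53)
3^13 ≡ 30 (mod 53)
3^26 ≡ 52 (mod 53)
3^52 ≡ 1 (mod 53) ✓
The order of 3 is 52, so the subgroup it generates has 52 elements.
[(Z/53Z)^× : ⟨3⟩] = 52/52 = 1.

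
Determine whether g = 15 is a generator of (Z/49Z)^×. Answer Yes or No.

No

φ(49) = φ(7^2) = 7·(7−1) = 42 = 2 · 3 · 7.
15 is a primitive root mod 49 iff 15^(φ(49)/q) ≢ 1 for every prime q | φ(49), i.e. q ∈ {2, 3, 7}.
15^21 ≡ 1 (mod 49)  [q = 2: ≡ 1 ✗]
15^14 ≡ 1 (mod 49)  [q = 3: ≡ 1 ✗]
15^6 ≡ 36 (mod 49)  [q = 7: ≢ 1 ✓]
15^21 ≡ 1 shows ord(15) | 21, strictly less than φ(49); not a primitive root.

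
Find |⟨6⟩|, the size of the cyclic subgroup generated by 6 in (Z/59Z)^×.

The order of 6 must divide φ(59) = 59 − 1 = 58 = 2 · 29.
Divisors of 58: 1, 2, 29, 58.
Test each divisor d:
6^1 ≡ 6
6^2 ≡ 36
6^29 ≡ 58
6^58 ≡ 1
Therefore the multiplicative order of 6 modulo 59 is 58.

58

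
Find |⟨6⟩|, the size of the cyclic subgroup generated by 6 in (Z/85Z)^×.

16

By Lagrange's theorem, ord_85(6) divides φ(85) = φ(5·17) = (5−1)·(17−1) = 4·16 = 64 = 2^6.
Divisors of 64: 1, 2, 4, 8, 16, 32, 64.
Check 6^d mod 85 for each divisor in increasing order:
6^1 ≡ 6 (mod 85)
6^2 ≡ 36 (mod 85)
6^4 ≡ 21 (mod 85)
6^8 ≡ 16 (mod 85)
6^16 ≡ 1 (mod 85) ✓
Therefore the multiplicative order of 6 modulo 85 is 16.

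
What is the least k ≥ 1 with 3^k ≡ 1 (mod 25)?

20

The order of 3 must divide φ(25) = φ(5^2) = 5·(5−1) = 20 = 2^2 · 5.
Divisors of 20: 1, 2, 4, 5, 10, 20.
Compute 3^d (mod 25) for the divisors d until we hit 1:
3^1 ≡ 3
3^2 ≡ 9
3^4 ≡ 6
3^5 ≡ 18
3^10 ≡ 24
3^20 ≡ 1
Hence ord(3) = 20.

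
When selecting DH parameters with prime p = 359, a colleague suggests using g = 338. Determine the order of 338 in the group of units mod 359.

ord(338) | φ(359) = 359 − 1 = 358 = 2 · 179.
Divisors of 358: 1, 2, 179, 358.
Test each divisor d:
338^1 ≡ 338 (mod 359)
338^2 ≡ 82 (mod 359)
338^179 ≡ 1 (mod 359) ✓
The smallest such exponent is 179, so the order of 338 is 179.

179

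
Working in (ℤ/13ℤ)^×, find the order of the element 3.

3

By Lagrange's theorem, ord_13(3) divides φ(13) = 13 − 1 = 12 = 2^2 · 3.
Divisors of 12: 1, 2, 3, 4, 6, 12.
Test each divisor d:
3^1 ≡ 3 (mod 13)
3^2 ≡ 9 (mod 13)
3^3 ≡ 1 (mod 13) ✓
The smallest such exponent is 3, so the order of 3 is 3.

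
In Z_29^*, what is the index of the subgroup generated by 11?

1

Since 11 ∈ (Z/29Z)^×, its order divides φ(29) = 29 − 1 = 28 = 2^2 · 7.
Divisors of 28: 1, 2, 4, 7, 14, 28.
Check 11^d mod 29 for each divisor in increasing order:
11^1 ≡ 11
11^2 ≡ 5
11^4 ≡ 25
11^7 ≡ 12
11^14 ≡ 28
11^28 ≡ 1
So ord_29(11) = 28, hence |⟨11⟩| = 28.
Index = |(Z/29Z)^×| / |⟨11⟩| = 28 / 28 = 1.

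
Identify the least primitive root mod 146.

5

φ(146) = φ(2)·φ(73) = 1·72 = 72 = 2^3 · 3^2.
Test candidates g = 2, 3, … against the prime factors q ∈ {2, 3} of φ(146): g is a generator iff g^(72/q) ≢ 1 for every such q.
g = 2: gcd(2, 146) = 2 > 1, not a unit — skip.
g = 3: 3^36 ≡ 1 — hits 1, so not a primitive root.
g = 4: gcd(4, 146) = 2 > 1, not a unit — skip.
g = 5: 5^36 ≡ 145; 5^24 ≡ 81 — none is 1, so 5 is a primitive root.
The smallest primitive root modulo 146 is 5.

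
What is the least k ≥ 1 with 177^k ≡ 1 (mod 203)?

ord(177) | φ(203) = φ(7·29) = (7−1)·(29−1) = 6·28 = 168 = 2^3 · 3 · 7.
Divisors of 168: 1, 2, 3, 4, 6, 7, 8, 12, 14, 21, 24, 28, 42, 56, 84, 168.
Compute 177^d (mod 203) for the divisors d until we hit 1:
177^1 ≡ 177 (mod 203)
177^2 ≡ 67 (mod 203)
177^3 ≡ 85 (mod 203)
177^4 ≡ 23 (mod 203)
177^6 ≡ 120 (mod 203)
177^7 ≡ 128 (mod 203)
177^8 ≡ 123 (mod 203)
177^12 ≡ 190 (mod 203)
177^14 ≡ 144 (mod 203)
177^21 ≡ 162 (mod 203)
177^24 ≡ 169 (mod 203)
177^28 ≡ 30 (mod 203)
177^42 ≡ 57 (mod 203)
177^56 ≡ 88 (mod 203)
177^84 ≡ 1 (mod 203) ✓
Therefore the multiplicative order of 177 modulo 203 is 84.

84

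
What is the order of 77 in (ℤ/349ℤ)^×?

Since 77 ∈ (Z/349Z)^×, its order divides φ(349) = 349 − 1 = 348 = 2^2 · 3 · 29.
Divisors of 348: 1, 2, 3, 4, 6, 12, 29, 58, 87, 116, 174, 348.
Check 77^d mod 349 for each divisor in increasing order:
77^1 ≡ 77
77^2 ≡ 345
77^3 ≡ 41
77^4 ≡ 16
77^6 ≡ 285
77^12 ≡ 257
77^29 ≡ 226
77^58 ≡ 122
77^87 ≡ 1
Hence ord(77) = 87.

87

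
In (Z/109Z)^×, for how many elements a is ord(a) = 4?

φ(109) = 109 − 1 = 108 = 2^2 · 3^3.
In a cyclic group of order 108, there are φ(d) elements of order d for each divisor d of 108, and zero for non-divisors.
4 = 2^2 divides 108, and φ(4) = 2.

2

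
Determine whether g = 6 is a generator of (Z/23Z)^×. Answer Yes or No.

No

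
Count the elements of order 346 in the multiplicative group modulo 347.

172

φ(347) = 347 − 1 = 346 = 2 · 173.
Since (Z/347Z)^× is cyclic of order 346, the number of elements of order d is φ(d) when d | 346 and 0 otherwise.
346 = 2 · 173 divides 346, and φ(346) = 172.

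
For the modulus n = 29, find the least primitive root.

φ(29) = 29 − 1 = 28 = 2^2 · 7.
g is a primitive root iff g^(28/q) ≢ 1 (mod 29) for each prime q ∈ {2, 7}.
g = 2: 2^14 ≡ 28; 2^4 ≡ 16 — none is 1, so 2 is a primitive root.
The smallest primitive root modulo 29 is 2.

2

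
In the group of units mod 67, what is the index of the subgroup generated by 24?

ord(24) | φ(67) = 67 − 1 = 66 = 2 · 3 · 11.
Divisors of 66: 1, 2, 3, 6, 11, 22, 33, 66.
Test each divisor d:
24^1 ≡ 24
24^2 ≡ 40
24^3 ≡ 22
24^6 ≡ 15
24^11 ≡ 1
So ord_67(24) = 11, hence |⟨24⟩| = 11.
Index = |(Z/67Z)^×| / |⟨24⟩| = 66 / 11 = 6.

6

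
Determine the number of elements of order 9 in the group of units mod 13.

0

φ(13) = 13 − 1 = 12 = 2^2 · 3.
In a cyclic group of order 12, there are φ(d) elements of order d for each divisor d of 12, and zero for non-divisors.
Since 9 ∤ 12, the count is 0.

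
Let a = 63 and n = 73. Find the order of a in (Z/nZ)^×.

Since 63 ∈ (Z/73Z)^×, its order divides φ(73) = 73 − 1 = 72 = 2^3 · 3^2.
Divisors of 72: 1, 2, 3, 4, 6, 8, 9, 12, 18, 24, 36, 72.
Check 63^d mod 73 for each divisor in increasing order:
63^1 ≡ 63 (mod 73)
63^2 ≡ 27 (mod 73)
63^3 ≡ 22 (mod 73)
63^4 ≡ 72 (mod 73)
63^6 ≡ 46 (mod 73)
63^8 ≡ 1 (mod 73) ✓
Hence ord(63) = 8.

8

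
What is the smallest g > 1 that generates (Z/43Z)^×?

φ(43) = 43 − 1 = 42 = 2 · 3 · 7.
Test candidates g = 2, 3, … against the prime factors q ∈ {2, 3, 7} of φ(43): g is a generator iff g^(42/q) ≢ 1 for every such q.
g = 2: 2^21 ≡ 42; 2^14 ≡ 1 — hits 1, so not a primitive root.
g = 3: 3^21 ≡ 42; 3^14 ≡ 36; 3^6 ≡ 41 — none is 1, so 3 is a primitive root.
So 3 is the smallest generator of (Z/43Z)^×.

3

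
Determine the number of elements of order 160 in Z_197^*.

φ(197) = 197 − 1 = 196 = 2^2 · 7^2.
Since (Z/197Z)^× is cyclic of order 196, the number of elements of order d is φ(d) when d | 196 and 0 otherwise.
160 does not divide 196, so no element of (Z/197Z)^× has order 160.

0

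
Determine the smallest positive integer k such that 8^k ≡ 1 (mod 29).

Since 8 ∈ (Z/29Z)^×, its order divides φ(29) = 29 − 1 = 28 = 2^2 · 7.
Divisors of 28: 1, 2, 4, 7, 14, 28.
Compute 8^d (mod 29) for the divisors d until we hit 1:
8^1 ≡ 8 (mod 29)
8^2 ≡ 6 (mod 29)
8^4 ≡ 7 (mod 29)
8^7 ≡ 17 (mod 29)
8^14 ≡ 28 (mod 29)
8^28 ≡ 1 (mod 29) ✓
The smallest such exponent is 28, so the order of 8 is 28.

28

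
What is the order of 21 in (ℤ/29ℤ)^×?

ord(21) | φ(29) = 29 − 1 = 28 = 2^2 · 7.
Divisors of 28: 1, 2, 4, 7, 14, 28.
Check 21^d mod 29 for each divisor in increasing order:
21^1 ≡ 21 (mod 29)
21^2 ≡ 6 (mod 29)
21^4 ≡ 7 (mod 29)
21^7 ≡ 12 (mod 29)
21^14 ≡ 28 (mod 29)
21^28 ≡ 1 (mod 29) ✓
Therefore the multiplicative order of 21 modulo 29 is 28.

28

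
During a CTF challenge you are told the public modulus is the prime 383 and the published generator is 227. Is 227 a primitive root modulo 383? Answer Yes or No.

No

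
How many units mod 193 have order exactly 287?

0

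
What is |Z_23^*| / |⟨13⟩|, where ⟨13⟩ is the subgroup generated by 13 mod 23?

By Lagrange's theorem, ord_23(13) divides φ(23) = 23 − 1 = 22 = 2 · 11.
Divisors of 22: 1, 2, 11, 22.
Evaluate successive powers at the divisors of 22:
13^1 ≡ 13 (mod 23)
13^2 ≡ 8 (mod 23)
13^11 ≡ 1 (mod 23) ✓
So ord_23(13) = 11, hence |⟨13⟩| = 11.
The index is φ(23) / ord(13) = 22 / 11 = 2.

2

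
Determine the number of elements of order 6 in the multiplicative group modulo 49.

2

φ(49) = φ(7^2) = 7·(7−1) = 42 = 2 · 3 · 7.
Since (Z/49Z)^× is cyclic of order 42, the number of elements of order d is φ(d) when d | 42 and 0 otherwise.
6 = 2 · 3 divides 42, and φ(6) = 2.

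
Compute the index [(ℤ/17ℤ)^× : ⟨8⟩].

2

ord(8) | φ(17) = 17 − 1 = 16 = 2^4.
Divisors of 16: 1, 2, 4, 8, 16.
Evaluate successive powers at the divisors of 16:
8^1 ≡ 8
8^2 ≡ 13
8^4 ≡ 16
8^8 ≡ 1
The order of 8 is 8, so the subgroup it generates has 8 elements.
Index = |(Z/17Z)^×| / |⟨8⟩| = 16 / 8 = 2.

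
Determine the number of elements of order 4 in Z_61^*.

φ(61) = 61 − 1 = 60 = 2^2 · 3 · 5.
Since (Z/61Z)^× is cyclic of order 60, the number of elements of order d is φ(d) when d | 60 and 0 otherwise.
4 = 2^2 divides 60, and φ(4) = 2.

2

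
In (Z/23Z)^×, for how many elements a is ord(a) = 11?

10

φ(23) = 23 − 1 = 22 = 2 · 11.
(Z/23Z)^× is cyclic (|G| = 22); a cyclic group of order m has exactly φ(d) elements of each order d | m, and none otherwise.
11 | 22, and φ(11) = 11 − 1 = 10.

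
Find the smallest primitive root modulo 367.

φ(367) = 367 − 1 = 366 = 2 · 3 · 61.
g is a primitive root iff g^(366/q) ≢ 1 (mod 367) for each prime q ∈ {2, 3, 61}.
g = 2: 2^183 ≡ 1 — hits 1, so not a primitive root.
g = 3: 3^183 ≡ 366; 3^122 ≡ 1 — hits 1, so not a primitive root.
g = 4: 4^183 ≡ 1 — hits 1, so not a primitive root.
g = 5: 5^183 ≡ 366; 5^122 ≡ 1 — hits 1, so not a primitive root.
g = 6: 6^183 ≡ 366; 6^122 ≡ 283; 6^6 ≡ 47 — none is 1, so 6 is a primitive root.
So 6 is the smallest generator of (Z/367Z)^×.

6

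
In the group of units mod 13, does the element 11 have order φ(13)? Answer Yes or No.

φ(13) = 13 − 1 = 12 = 2^2 · 3.
11 is a primitive root mod 13 iff 11^(φ(13)/q) ≢ 1 for every prime q | φ(13), i.e. q ∈ {2, 3}.
11^6 ≡ 12 (mod 13)  [q = 2: ≢ 1 ✓]
11^4 ≡ 3 (mod 13)  [q = 3: ≢ 1 ✓]
None equal 1, so ord_13(11) = 12: 11 is a primitive root.

Yes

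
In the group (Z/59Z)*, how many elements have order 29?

28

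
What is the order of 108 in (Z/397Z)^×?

33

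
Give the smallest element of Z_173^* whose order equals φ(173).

φ(173) = 173 − 1 = 172 = 2^2 · 43.
Test candidates g = 2, 3, … against the prime factors q ∈ {2, 43} of φ(173): g is a generator iff g^(172/q) ≢ 1 for every such q.
g = 2: 2^86 ≡ 172; 2^4 ≡ 16 — none is 1, so 2 is a primitive root.
The smallest primitive root modulo 173 is 2.

2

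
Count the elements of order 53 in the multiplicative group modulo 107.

φ(107) = 107 − 1 = 106 = 2 · 53.
In a cyclic group of order 106, there are φ(d) elements of order d for each divisor d of 106, and zero for non-divisors.
53 | 106, and φ(53) = 53 − 1 = 52.

52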